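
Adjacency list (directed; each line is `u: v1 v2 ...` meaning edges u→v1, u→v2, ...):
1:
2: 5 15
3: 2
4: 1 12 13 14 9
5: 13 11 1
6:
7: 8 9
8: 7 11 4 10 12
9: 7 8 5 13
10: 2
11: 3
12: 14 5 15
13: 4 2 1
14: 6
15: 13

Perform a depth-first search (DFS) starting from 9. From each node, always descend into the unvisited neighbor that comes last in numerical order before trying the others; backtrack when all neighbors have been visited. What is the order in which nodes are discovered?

Visit 9
9 → 13
13 → 4
4 → 14
14 → 6
4 → 12
12 → 15
12 → 5
5 → 11
11 → 3
3 → 2
5 → 1
9 → 8
8 → 10
8 → 7

9 13 4 14 6 12 15 5 11 3 2 1 8 10 7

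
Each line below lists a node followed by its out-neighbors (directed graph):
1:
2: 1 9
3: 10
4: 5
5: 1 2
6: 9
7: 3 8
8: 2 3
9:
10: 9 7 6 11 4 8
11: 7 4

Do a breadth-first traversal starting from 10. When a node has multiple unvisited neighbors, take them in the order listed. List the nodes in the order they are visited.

10 9 7 6 11 4 8 3 5 2 1

Visit 10; enqueue 9, 7, 6, 11, 4, 8 → queue [9, 7, 6, 11, 4, 8]
Visit 9 → queue [7, 6, 11, 4, 8]
Visit 7; enqueue 3 → queue [6, 11, 4, 8, 3]
Visit 6 → queue [11, 4, 8, 3]
Visit 11 → queue [4, 8, 3]
Visit 4; enqueue 5 → queue [8, 3, 5]
Visit 8; enqueue 2 → queue [3, 5, 2]
Visit 3 → queue [5, 2]
Visit 5; enqueue 1 → queue [2, 1]
Visit 2 → queue [1]
Visit 1 → queue []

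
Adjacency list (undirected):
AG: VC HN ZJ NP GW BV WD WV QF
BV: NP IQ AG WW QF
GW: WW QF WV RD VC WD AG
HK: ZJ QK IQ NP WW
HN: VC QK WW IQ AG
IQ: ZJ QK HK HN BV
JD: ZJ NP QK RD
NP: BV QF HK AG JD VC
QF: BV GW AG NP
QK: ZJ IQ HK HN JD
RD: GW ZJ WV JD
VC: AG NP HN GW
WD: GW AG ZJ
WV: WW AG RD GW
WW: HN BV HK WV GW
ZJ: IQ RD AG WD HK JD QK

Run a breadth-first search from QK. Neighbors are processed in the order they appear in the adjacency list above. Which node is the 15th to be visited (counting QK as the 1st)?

WV

Visit QK; enqueue ZJ, IQ, HK, HN, JD → queue [ZJ, IQ, HK, HN, JD]
Visit ZJ; enqueue RD, AG, WD → queue [IQ, HK, HN, JD, RD, AG, WD]
Visit IQ; enqueue BV → queue [HK, HN, JD, RD, AG, WD, BV]
Visit HK; enqueue NP, WW → queue [HN, JD, RD, AG, WD, BV, NP, WW]
Visit HN; enqueue VC → queue [JD, RD, AG, WD, BV, NP, WW, VC]
Visit JD → queue [RD, AG, WD, BV, NP, WW, VC]
Visit RD; enqueue GW, WV → queue [AG, WD, BV, NP, WW, VC, GW, WV]
Visit AG; enqueue QF → queue [WD, BV, NP, WW, VC, GW, WV, QF]
Visit WD → queue [BV, NP, WW, VC, GW, WV, QF]
Visit BV → queue [NP, WW, VC, GW, WV, QF]
Visit NP → queue [WW, VC, GW, WV, QF]
Visit WW → queue [VC, GW, WV, QF]
Visit VC → queue [GW, WV, QF]
Visit GW → queue [WV, QF]
Visit WV → queue [QF]
Visit QF → queue []

Visit order: QK, ZJ, IQ, HK, HN, JD, RD, AG, WD, BV, NP, WW, VC, GW, WV, QF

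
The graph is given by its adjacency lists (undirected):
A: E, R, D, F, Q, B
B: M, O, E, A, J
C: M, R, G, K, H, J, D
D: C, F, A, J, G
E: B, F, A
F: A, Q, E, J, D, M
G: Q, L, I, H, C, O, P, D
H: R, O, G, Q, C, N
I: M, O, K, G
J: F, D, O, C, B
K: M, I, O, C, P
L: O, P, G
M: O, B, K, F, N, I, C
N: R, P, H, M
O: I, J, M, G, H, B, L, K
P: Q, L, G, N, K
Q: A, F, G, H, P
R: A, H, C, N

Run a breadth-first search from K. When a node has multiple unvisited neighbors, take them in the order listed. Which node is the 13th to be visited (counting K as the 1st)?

L

Visit K; enqueue M, I, O, C, P → queue [M, I, O, C, P]
Visit M; enqueue B, F, N → queue [I, O, C, P, B, F, N]
Visit I; enqueue G → queue [O, C, P, B, F, N, G]
Visit O; enqueue J, H, L → queue [C, P, B, F, N, G, J, H, L]
Visit C; enqueue R, D → queue [P, B, F, N, G, J, H, L, R, D]
Visit P; enqueue Q → queue [B, F, N, G, J, H, L, R, D, Q]
Visit B; enqueue E, A → queue [F, N, G, J, H, L, R, D, Q, E, A]
Visit F → queue [N, G, J, H, L, R, D, Q, E, A]
Visit N → queue [G, J, H, L, R, D, Q, E, A]
Visit G → queue [J, H, L, R, D, Q, E, A]
Visit J → queue [H, L, R, D, Q, E, A]
Visit H → queue [L, R, D, Q, E, A]
Visit L → queue [R, D, Q, E, A]
Visit R → queue [D, Q, E, A]
Visit D → queue [Q, E, A]
Visit Q → queue [E, A]
Visit E → queue [A]
Visit A → queue []

Visit order: K, M, I, O, C, P, B, F, N, G, J, H, L, R, D, Q, E, A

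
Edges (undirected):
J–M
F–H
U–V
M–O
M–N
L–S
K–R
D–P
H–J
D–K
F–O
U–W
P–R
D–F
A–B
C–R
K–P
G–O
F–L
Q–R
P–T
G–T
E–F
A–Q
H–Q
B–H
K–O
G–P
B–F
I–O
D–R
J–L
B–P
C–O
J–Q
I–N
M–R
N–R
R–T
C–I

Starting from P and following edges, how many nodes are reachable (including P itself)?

BFS from P visits: P, T, R, K, G, D, B, Q, N, M, C, O, F, H, A, J, I, L, E, S
Reachable nodes: 20 of 23 total.

20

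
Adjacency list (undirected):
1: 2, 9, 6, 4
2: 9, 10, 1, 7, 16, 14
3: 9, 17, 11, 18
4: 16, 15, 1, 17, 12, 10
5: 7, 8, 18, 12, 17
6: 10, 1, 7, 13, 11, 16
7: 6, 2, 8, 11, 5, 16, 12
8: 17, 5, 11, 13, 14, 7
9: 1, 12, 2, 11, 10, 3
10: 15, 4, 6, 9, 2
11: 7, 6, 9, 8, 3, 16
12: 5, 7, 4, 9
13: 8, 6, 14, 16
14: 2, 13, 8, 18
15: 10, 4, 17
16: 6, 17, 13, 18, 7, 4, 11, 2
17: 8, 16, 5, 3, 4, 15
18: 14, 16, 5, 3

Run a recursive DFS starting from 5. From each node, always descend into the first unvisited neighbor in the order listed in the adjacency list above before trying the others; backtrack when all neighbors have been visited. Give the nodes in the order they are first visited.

Visit 5
5 → 7
7 → 6
6 → 10
10 → 15
15 → 4
4 → 16
16 → 17
17 → 8
8 → 11
11 → 9
9 → 1
1 → 2
2 → 14
14 → 13
14 → 18
18 → 3
9 → 12

5 7 6 10 15 4 16 17 8 11 9 1 2 14 13 18 3 12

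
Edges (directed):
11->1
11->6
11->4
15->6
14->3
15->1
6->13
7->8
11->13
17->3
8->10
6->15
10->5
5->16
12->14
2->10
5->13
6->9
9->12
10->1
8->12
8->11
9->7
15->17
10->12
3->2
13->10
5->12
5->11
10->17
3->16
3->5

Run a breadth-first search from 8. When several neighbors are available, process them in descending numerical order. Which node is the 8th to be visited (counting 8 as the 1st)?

4

Visit 8; enqueue 12, 11, 10 → queue [12, 11, 10]
Visit 12; enqueue 14 → queue [11, 10, 14]
Visit 11; enqueue 13, 6, 4, 1 → queue [10, 14, 13, 6, 4, 1]
Visit 10; enqueue 17, 5 → queue [14, 13, 6, 4, 1, 17, 5]
Visit 14; enqueue 3 → queue [13, 6, 4, 1, 17, 5, 3]
Visit 13 → queue [6, 4, 1, 17, 5, 3]
Visit 6; enqueue 15, 9 → queue [4, 1, 17, 5, 3, 15, 9]
Visit 4 → queue [1, 17, 5, 3, 15, 9]
Visit 1 → queue [17, 5, 3, 15, 9]
Visit 17 → queue [5, 3, 15, 9]
Visit 5; enqueue 16 → queue [3, 15, 9, 16]
Visit 3; enqueue 2 → queue [15, 9, 16, 2]
Visit 15 → queue [9, 16, 2]
Visit 9; enqueue 7 → queue [16, 2, 7]
Visit 16 → queue [2, 7]
Visit 2 → queue [7]
Visit 7 → queue []

Visit order: 8, 12, 11, 10, 14, 13, 6, 4, 1, 17, 5, 3, 15, 9, 16, 2, 7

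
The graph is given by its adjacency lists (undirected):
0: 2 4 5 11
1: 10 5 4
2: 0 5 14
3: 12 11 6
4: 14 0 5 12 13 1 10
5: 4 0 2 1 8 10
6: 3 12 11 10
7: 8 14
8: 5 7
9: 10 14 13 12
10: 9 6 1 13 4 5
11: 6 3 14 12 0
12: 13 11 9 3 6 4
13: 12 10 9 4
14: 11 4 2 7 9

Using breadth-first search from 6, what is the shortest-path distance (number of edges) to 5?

2

Level 0: 6
Level 1: 3, 10, 11, 12
Level 2: 0, 1, 4, 5, 9, 13, 14
Level 3: 2, 7, 8
5 first appears at level 2.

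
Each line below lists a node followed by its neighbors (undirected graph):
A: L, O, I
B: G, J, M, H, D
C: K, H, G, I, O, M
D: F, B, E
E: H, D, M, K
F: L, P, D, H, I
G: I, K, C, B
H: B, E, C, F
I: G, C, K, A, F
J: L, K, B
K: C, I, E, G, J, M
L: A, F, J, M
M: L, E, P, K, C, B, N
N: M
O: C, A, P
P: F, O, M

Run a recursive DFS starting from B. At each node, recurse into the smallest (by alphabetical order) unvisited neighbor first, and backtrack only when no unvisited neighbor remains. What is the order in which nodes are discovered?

B, D, E, H, C, G, I, A, L, F, P, M, K, J, N, O

Visit B
B → D
D → E
E → H
H → C
C → G
G → I
I → A
A → L
L → F
F → P
P → M
M → K
K → J
M → N
P → O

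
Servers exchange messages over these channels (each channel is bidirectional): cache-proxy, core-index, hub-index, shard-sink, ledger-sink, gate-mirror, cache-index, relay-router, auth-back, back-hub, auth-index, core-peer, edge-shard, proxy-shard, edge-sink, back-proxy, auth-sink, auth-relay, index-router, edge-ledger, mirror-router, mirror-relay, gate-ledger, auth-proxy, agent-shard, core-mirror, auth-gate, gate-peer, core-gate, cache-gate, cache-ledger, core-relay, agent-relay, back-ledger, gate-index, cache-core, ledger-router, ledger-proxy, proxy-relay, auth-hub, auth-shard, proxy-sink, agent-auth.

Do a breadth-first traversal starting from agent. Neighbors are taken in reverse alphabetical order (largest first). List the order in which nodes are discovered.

Visit agent; enqueue shard, relay, auth → queue [shard, relay, auth]
Visit shard; enqueue sink, proxy, edge → queue [relay, auth, sink, proxy, edge]
Visit relay; enqueue router, mirror, core → queue [auth, sink, proxy, edge, router, mirror, core]
Visit auth; enqueue index, hub, gate, back → queue [sink, proxy, edge, router, mirror, core, index, hub, gate, back]
Visit sink; enqueue ledger → queue [proxy, edge, router, mirror, core, index, hub, gate, back, ledger]
Visit proxy; enqueue cache → queue [edge, router, mirror, core, index, hub, gate, back, ledger, cache]
Visit edge → queue [router, mirror, core, index, hub, gate, back, ledger, cache]
Visit router → queue [mirror, core, index, hub, gate, back, ledger, cache]
Visit mirror → queue [core, index, hub, gate, back, ledger, cache]
Visit core; enqueue peer → queue [index, hub, gate, back, ledger, cache, peer]
Visit index → queue [hub, gate, back, ledger, cache, peer]
Visit hub → queue [gate, back, ledger, cache, peer]
Visit gate → queue [back, ledger, cache, peer]
Visit back → queue [ledger, cache, peer]
Visit ledger → queue [cache, peer]
Visit cache → queue [peer]
Visit peer → queue []

agent, shard, relay, auth, sink, proxy, edge, router, mirror, core, index, hub, gate, back, ledger, cache, peer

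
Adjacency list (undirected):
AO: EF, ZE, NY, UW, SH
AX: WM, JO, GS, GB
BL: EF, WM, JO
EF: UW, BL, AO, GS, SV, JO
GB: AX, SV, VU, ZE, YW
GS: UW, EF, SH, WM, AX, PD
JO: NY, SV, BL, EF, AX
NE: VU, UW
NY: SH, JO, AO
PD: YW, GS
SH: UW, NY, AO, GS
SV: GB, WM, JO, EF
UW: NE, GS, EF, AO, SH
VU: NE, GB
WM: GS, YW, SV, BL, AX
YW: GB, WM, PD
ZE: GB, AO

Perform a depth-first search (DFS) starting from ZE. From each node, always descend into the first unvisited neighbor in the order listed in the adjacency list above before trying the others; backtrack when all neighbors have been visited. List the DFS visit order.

Visit ZE
ZE → GB
GB → AX
AX → WM
WM → GS
GS → UW
UW → NE
NE → VU
UW → EF
EF → BL
BL → JO
JO → NY
NY → SH
SH → AO
JO → SV
GS → PD
PD → YW

ZE GB AX WM GS UW NE VU EF BL JO NY SH AO SV PD YW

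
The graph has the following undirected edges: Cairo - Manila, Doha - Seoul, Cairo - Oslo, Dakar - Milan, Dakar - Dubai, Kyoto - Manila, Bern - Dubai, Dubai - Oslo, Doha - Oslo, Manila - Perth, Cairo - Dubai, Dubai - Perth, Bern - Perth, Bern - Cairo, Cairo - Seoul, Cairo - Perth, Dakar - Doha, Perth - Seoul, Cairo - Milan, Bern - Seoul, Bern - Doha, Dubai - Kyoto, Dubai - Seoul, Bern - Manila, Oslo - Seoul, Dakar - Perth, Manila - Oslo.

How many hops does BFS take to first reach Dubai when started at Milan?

2

Level 0: Milan
Level 1: Cairo, Dakar
Level 2: Bern, Doha, Dubai, Manila, Oslo, Perth, Seoul
Level 3: Kyoto
Dubai first appears at level 2.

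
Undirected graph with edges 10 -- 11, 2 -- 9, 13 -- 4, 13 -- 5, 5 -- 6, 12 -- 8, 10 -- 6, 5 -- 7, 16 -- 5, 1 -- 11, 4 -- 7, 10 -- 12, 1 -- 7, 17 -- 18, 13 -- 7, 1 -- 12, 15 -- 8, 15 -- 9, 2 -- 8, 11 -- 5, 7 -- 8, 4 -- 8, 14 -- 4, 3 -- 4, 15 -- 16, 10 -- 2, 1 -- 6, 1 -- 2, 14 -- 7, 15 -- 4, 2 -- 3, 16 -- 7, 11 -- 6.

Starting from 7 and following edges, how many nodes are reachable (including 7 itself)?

BFS from 7 visits: 7, 16, 14, 13, 8, 5, 4, 1, 15, 12, 2, 11, 6, 3, 9, 10
Reachable nodes: 16 of 18 total.

16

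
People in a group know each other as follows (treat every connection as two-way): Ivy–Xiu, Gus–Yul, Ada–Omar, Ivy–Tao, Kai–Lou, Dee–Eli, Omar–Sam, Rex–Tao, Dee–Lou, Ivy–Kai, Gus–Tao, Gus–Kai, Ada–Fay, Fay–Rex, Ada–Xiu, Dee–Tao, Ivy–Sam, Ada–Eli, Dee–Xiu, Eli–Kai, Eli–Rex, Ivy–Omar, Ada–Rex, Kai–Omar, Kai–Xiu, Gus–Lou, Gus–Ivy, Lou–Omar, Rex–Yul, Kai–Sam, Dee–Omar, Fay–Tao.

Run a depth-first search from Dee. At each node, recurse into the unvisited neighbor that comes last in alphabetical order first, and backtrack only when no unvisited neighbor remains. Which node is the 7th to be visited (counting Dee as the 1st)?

Gus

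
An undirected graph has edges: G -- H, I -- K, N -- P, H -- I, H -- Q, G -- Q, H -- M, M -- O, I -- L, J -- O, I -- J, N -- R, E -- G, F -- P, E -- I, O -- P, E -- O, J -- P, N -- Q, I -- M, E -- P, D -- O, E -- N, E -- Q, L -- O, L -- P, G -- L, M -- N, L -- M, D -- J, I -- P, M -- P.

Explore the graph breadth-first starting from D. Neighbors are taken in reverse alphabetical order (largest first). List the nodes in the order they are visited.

Visit D; enqueue O, J → queue [O, J]
Visit O; enqueue P, M, L, E → queue [J, P, M, L, E]
Visit J; enqueue I → queue [P, M, L, E, I]
Visit P; enqueue N, F → queue [M, L, E, I, N, F]
Visit M; enqueue H → queue [L, E, I, N, F, H]
Visit L; enqueue G → queue [E, I, N, F, H, G]
Visit E; enqueue Q → queue [I, N, F, H, G, Q]
Visit I; enqueue K → queue [N, F, H, G, Q, K]
Visit N; enqueue R → queue [F, H, G, Q, K, R]
Visit F → queue [H, G, Q, K, R]
Visit H → queue [G, Q, K, R]
Visit G → queue [Q, K, R]
Visit Q → queue [K, R]
Visit K → queue [R]
Visit R → queue []

D -> O -> J -> P -> M -> L -> E -> I -> N -> F -> H -> G -> Q -> K -> R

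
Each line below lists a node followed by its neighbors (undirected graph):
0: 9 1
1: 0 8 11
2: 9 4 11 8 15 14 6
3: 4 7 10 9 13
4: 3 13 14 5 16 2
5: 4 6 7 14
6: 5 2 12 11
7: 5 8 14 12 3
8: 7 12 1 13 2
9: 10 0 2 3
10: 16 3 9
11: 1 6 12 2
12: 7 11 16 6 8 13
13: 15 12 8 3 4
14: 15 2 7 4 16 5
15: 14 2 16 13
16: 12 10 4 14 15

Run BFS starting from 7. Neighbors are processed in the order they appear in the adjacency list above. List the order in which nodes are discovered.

7, 5, 8, 14, 12, 3, 4, 6, 1, 13, 2, 15, 16, 11, 10, 9, 0

Visit 7; enqueue 5, 8, 14, 12, 3 → queue [5, 8, 14, 12, 3]
Visit 5; enqueue 4, 6 → queue [8, 14, 12, 3, 4, 6]
Visit 8; enqueue 1, 13, 2 → queue [14, 12, 3, 4, 6, 1, 13, 2]
Visit 14; enqueue 15, 16 → queue [12, 3, 4, 6, 1, 13, 2, 15, 16]
Visit 12; enqueue 11 → queue [3, 4, 6, 1, 13, 2, 15, 16, 11]
Visit 3; enqueue 10, 9 → queue [4, 6, 1, 13, 2, 15, 16, 11, 10, 9]
Visit 4 → queue [6, 1, 13, 2, 15, 16, 11, 10, 9]
Visit 6 → queue [1, 13, 2, 15, 16, 11, 10, 9]
Visit 1; enqueue 0 → queue [13, 2, 15, 16, 11, 10, 9, 0]
Visit 13 → queue [2, 15, 16, 11, 10, 9, 0]
Visit 2 → queue [15, 16, 11, 10, 9, 0]
Visit 15 → queue [16, 11, 10, 9, 0]
Visit 16 → queue [11, 10, 9, 0]
Visit 11 → queue [10, 9, 0]
Visit 10 → queue [9, 0]
Visit 9 → queue [0]
Visit 0 → queue []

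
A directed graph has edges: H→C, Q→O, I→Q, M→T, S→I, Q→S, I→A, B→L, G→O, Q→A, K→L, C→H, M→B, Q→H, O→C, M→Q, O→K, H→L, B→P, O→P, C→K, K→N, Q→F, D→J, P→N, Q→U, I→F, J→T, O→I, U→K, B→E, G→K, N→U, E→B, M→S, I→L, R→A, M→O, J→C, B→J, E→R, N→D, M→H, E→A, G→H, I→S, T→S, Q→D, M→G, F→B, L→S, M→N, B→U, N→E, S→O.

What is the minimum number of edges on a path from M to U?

2

Level 0: M
Level 1: B, G, H, N, O, Q, S, T
Level 2: A, C, D, E, F, I, J, K, L, P, U
Level 3: R
U first appears at level 2.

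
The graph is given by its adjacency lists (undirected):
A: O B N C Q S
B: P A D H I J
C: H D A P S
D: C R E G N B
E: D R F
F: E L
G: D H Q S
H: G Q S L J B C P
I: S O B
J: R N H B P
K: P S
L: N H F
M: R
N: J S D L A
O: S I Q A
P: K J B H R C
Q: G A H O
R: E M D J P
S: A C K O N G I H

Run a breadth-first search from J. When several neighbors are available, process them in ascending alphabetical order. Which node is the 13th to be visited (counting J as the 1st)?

Q

Visit J; enqueue B, H, N, P, R → queue [B, H, N, P, R]
Visit B; enqueue A, D, I → queue [H, N, P, R, A, D, I]
Visit H; enqueue C, G, L, Q, S → queue [N, P, R, A, D, I, C, G, L, Q, S]
Visit N → queue [P, R, A, D, I, C, G, L, Q, S]
Visit P; enqueue K → queue [R, A, D, I, C, G, L, Q, S, K]
Visit R; enqueue E, M → queue [A, D, I, C, G, L, Q, S, K, E, M]
Visit A; enqueue O → queue [D, I, C, G, L, Q, S, K, E, M, O]
Visit D → queue [I, C, G, L, Q, S, K, E, M, O]
Visit I → queue [C, G, L, Q, S, K, E, M, O]
Visit C → queue [G, L, Q, S, K, E, M, O]
Visit G → queue [L, Q, S, K, E, M, O]
Visit L; enqueue F → queue [Q, S, K, E, M, O, F]
Visit Q → queue [S, K, E, M, O, F]
Visit S → queue [K, E, M, O, F]
Visit K → queue [E, M, O, F]
Visit E → queue [M, O, F]
Visit M → queue [O, F]
Visit O → queue [F]
Visit F → queue []

Visit order: J, B, H, N, P, R, A, D, I, C, G, L, Q, S, K, E, M, O, F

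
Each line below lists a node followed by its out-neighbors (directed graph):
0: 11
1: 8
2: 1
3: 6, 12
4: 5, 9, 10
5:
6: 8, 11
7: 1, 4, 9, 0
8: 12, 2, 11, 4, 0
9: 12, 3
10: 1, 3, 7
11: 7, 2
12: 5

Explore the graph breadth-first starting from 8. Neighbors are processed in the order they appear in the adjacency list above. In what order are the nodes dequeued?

8, 12, 2, 11, 4, 0, 5, 1, 7, 9, 10, 3, 6

Visit 8; enqueue 12, 2, 11, 4, 0 → queue [12, 2, 11, 4, 0]
Visit 12; enqueue 5 → queue [2, 11, 4, 0, 5]
Visit 2; enqueue 1 → queue [11, 4, 0, 5, 1]
Visit 11; enqueue 7 → queue [4, 0, 5, 1, 7]
Visit 4; enqueue 9, 10 → queue [0, 5, 1, 7, 9, 10]
Visit 0 → queue [5, 1, 7, 9, 10]
Visit 5 → queue [1, 7, 9, 10]
Visit 1 → queue [7, 9, 10]
Visit 7 → queue [9, 10]
Visit 9; enqueue 3 → queue [10, 3]
Visit 10 → queue [3]
Visit 3; enqueue 6 → queue [6]
Visit 6 → queue []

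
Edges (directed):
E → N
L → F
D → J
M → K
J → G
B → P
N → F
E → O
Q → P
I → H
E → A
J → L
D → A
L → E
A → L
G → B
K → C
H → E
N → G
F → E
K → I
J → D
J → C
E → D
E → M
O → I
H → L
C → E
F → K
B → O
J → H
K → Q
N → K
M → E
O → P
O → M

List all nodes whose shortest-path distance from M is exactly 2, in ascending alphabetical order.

A, C, D, I, N, O, Q

Level 0: M
Level 1: E, K
Level 2: A, C, D, I, N, O, Q
Level 3: F, G, H, J, L, P
Level 4: B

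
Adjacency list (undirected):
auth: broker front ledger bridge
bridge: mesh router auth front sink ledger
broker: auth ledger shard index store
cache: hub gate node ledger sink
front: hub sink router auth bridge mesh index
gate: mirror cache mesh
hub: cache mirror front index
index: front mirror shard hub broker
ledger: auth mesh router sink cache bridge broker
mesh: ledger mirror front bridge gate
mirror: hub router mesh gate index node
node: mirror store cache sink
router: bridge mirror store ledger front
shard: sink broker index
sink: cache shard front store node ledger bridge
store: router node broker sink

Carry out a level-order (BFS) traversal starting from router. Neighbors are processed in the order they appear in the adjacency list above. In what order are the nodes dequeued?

Visit router; enqueue bridge, mirror, store, ledger, front → queue [bridge, mirror, store, ledger, front]
Visit bridge; enqueue mesh, auth, sink → queue [mirror, store, ledger, front, mesh, auth, sink]
Visit mirror; enqueue hub, gate, index, node → queue [store, ledger, front, mesh, auth, sink, hub, gate, index, node]
Visit store; enqueue broker → queue [ledger, front, mesh, auth, sink, hub, gate, index, node, broker]
Visit ledger; enqueue cache → queue [front, mesh, auth, sink, hub, gate, index, node, broker, cache]
Visit front → queue [mesh, auth, sink, hub, gate, index, node, broker, cache]
Visit mesh → queue [auth, sink, hub, gate, index, node, broker, cache]
Visit auth → queue [sink, hub, gate, index, node, broker, cache]
Visit sink; enqueue shard → queue [hub, gate, index, node, broker, cache, shard]
Visit hub → queue [gate, index, node, broker, cache, shard]
Visit gate → queue [index, node, broker, cache, shard]
Visit index → queue [node, broker, cache, shard]
Visit node → queue [broker, cache, shard]
Visit broker → queue [cache, shard]
Visit cache → queue [shard]
Visit shard → queue []

router, bridge, mirror, store, ledger, front, mesh, auth, sink, hub, gate, index, node, broker, cache, shard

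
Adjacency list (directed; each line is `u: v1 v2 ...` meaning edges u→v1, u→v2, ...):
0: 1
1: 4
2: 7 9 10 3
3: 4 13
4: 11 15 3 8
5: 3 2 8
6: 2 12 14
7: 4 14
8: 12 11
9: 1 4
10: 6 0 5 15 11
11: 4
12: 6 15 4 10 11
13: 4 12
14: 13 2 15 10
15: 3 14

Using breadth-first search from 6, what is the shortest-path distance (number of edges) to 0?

3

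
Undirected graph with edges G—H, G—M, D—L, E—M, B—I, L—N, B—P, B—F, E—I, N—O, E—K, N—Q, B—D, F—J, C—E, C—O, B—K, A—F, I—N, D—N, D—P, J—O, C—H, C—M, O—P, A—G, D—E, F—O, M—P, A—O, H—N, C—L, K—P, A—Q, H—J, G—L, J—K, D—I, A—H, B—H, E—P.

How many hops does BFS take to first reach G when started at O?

Level 0: O
Level 1: A, C, F, J, N, P
Level 2: B, D, E, G, H, I, K, L, M, Q
G first appears at level 2.

2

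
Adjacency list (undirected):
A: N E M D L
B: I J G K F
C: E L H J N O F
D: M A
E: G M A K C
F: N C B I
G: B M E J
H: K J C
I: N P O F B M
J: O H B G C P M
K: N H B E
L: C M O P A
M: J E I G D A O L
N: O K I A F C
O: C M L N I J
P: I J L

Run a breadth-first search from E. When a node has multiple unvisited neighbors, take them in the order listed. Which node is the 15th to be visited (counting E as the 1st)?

F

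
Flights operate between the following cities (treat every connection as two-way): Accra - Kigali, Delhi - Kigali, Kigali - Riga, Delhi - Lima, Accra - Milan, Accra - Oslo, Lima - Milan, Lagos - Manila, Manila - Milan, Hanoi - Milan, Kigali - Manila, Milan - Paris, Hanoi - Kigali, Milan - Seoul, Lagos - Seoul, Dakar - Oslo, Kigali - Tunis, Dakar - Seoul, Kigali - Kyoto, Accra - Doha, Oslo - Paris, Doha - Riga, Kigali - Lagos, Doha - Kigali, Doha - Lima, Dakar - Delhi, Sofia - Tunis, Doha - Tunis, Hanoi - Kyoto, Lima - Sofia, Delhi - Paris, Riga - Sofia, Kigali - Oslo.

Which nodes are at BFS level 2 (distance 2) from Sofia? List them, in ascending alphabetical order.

Delhi, Doha, Kigali, Milan

Level 0: Sofia
Level 1: Lima, Riga, Tunis
Level 2: Delhi, Doha, Kigali, Milan
Level 3: Accra, Dakar, Hanoi, Kyoto, Lagos, Manila, Oslo, Paris, Seoul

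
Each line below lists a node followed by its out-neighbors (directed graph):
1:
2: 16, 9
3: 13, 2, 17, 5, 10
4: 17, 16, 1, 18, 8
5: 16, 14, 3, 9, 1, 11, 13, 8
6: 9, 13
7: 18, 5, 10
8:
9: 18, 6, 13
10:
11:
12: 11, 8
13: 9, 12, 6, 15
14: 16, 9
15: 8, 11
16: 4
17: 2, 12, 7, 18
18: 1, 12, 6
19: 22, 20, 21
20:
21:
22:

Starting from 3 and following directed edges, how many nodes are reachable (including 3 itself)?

BFS from 3 visits: 3, 13, 2, 17, 5, 10, 9, 12, 6, 15, 16, 7, 18, 14, 1, 11, 8, 4
Reachable nodes: 18 of 22 total.

18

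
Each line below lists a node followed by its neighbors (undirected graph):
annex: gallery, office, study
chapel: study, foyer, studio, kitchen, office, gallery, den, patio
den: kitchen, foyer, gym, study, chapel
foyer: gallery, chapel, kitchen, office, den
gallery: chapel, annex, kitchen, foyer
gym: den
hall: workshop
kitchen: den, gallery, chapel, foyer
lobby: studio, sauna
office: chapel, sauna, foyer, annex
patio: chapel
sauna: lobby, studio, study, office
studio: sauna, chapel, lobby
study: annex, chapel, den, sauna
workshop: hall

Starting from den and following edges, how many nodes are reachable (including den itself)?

BFS from den visits: den, study, kitchen, gym, foyer, chapel, sauna, annex, gallery, office, studio, patio, lobby
Reachable nodes: 13 of 15 total.

13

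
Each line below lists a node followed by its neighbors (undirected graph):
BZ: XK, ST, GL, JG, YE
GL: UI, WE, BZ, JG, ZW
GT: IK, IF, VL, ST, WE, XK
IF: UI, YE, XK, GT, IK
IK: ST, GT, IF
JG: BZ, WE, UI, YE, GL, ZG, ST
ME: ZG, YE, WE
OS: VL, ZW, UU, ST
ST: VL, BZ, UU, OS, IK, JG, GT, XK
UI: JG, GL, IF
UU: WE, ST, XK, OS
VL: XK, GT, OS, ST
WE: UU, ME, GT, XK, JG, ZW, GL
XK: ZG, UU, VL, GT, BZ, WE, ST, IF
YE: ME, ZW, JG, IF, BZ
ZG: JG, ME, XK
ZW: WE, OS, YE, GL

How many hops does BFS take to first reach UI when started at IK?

Level 0: IK
Level 1: GT, IF, ST
Level 2: BZ, JG, OS, UI, UU, VL, WE, XK, YE
Level 3: GL, ME, ZG, ZW
UI first appears at level 2.

2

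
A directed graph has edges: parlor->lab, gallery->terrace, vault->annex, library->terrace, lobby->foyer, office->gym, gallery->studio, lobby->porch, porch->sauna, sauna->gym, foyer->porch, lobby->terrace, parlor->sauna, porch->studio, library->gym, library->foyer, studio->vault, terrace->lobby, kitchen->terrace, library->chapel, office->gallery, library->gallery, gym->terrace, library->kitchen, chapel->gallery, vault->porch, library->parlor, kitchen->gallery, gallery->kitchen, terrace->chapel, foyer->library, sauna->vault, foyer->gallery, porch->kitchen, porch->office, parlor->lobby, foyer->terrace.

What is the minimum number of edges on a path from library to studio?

Level 0: library
Level 1: chapel, foyer, gallery, gym, kitchen, parlor, terrace
Level 2: lab, lobby, porch, sauna, studio
Level 3: office, vault
Level 4: annex
studio first appears at level 2.

2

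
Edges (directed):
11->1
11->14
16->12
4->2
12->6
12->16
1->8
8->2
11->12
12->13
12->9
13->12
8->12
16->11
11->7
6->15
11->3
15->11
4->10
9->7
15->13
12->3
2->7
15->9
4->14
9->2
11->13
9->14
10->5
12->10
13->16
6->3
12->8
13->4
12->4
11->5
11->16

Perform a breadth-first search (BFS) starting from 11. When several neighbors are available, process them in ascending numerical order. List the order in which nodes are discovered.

Visit 11; enqueue 1, 3, 5, 7, 12, 13, 14, 16 → queue [1, 3, 5, 7, 12, 13, 14, 16]
Visit 1; enqueue 8 → queue [3, 5, 7, 12, 13, 14, 16, 8]
Visit 3 → queue [5, 7, 12, 13, 14, 16, 8]
Visit 5 → queue [7, 12, 13, 14, 16, 8]
Visit 7 → queue [12, 13, 14, 16, 8]
Visit 12; enqueue 4, 6, 9, 10 → queue [13, 14, 16, 8, 4, 6, 9, 10]
Visit 13 → queue [14, 16, 8, 4, 6, 9, 10]
Visit 14 → queue [16, 8, 4, 6, 9, 10]
Visit 16 → queue [8, 4, 6, 9, 10]
Visit 8; enqueue 2 → queue [4, 6, 9, 10, 2]
Visit 4 → queue [6, 9, 10, 2]
Visit 6; enqueue 15 → queue [9, 10, 2, 15]
Visit 9 → queue [10, 2, 15]
Visit 10 → queue [2, 15]
Visit 2 → queue [15]
Visit 15 → queue []

11 -> 1 -> 3 -> 5 -> 7 -> 12 -> 13 -> 14 -> 16 -> 8 -> 4 -> 6 -> 9 -> 10 -> 2 -> 15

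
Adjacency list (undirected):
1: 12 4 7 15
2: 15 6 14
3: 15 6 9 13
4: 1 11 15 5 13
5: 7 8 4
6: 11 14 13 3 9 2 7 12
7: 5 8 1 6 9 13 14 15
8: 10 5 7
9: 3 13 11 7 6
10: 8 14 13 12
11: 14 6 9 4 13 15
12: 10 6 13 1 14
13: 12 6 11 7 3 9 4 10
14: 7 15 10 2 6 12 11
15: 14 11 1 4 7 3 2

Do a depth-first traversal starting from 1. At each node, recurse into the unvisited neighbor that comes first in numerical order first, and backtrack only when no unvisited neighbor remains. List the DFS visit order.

1 4 5 7 6 2 14 10 8 12 13 3 9 11 15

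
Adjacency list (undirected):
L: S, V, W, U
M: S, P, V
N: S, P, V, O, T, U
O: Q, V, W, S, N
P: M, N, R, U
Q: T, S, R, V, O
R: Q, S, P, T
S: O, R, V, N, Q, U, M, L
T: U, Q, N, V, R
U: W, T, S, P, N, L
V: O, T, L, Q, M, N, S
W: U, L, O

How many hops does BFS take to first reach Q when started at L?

2

Level 0: L
Level 1: S, U, V, W
Level 2: M, N, O, P, Q, R, T
Q first appears at level 2.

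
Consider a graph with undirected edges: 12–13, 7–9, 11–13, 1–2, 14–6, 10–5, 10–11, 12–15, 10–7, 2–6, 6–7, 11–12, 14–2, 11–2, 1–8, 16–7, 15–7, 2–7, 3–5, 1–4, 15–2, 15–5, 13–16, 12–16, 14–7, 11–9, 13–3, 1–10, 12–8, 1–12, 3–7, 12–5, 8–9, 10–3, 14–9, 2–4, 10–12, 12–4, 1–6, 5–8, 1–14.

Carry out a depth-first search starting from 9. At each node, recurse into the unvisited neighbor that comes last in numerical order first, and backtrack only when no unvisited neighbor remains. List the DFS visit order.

9, 14, 7, 16, 13, 12, 15, 5, 10, 11, 2, 6, 1, 8, 4, 3

Visit 9
9 → 14
14 → 7
7 → 16
16 → 13
13 → 12
12 → 15
15 → 5
5 → 10
10 → 11
11 → 2
2 → 6
6 → 1
1 → 8
1 → 4
10 → 3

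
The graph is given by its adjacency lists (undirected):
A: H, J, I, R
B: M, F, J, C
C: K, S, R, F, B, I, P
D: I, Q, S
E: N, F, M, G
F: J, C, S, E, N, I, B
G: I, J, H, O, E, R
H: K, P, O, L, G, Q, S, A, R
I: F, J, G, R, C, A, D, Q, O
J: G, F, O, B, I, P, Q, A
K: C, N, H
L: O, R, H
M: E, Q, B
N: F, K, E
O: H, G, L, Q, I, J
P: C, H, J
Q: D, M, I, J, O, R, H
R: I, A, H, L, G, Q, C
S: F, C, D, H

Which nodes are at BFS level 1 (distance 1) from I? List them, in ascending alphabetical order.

A, C, D, F, G, J, O, Q, R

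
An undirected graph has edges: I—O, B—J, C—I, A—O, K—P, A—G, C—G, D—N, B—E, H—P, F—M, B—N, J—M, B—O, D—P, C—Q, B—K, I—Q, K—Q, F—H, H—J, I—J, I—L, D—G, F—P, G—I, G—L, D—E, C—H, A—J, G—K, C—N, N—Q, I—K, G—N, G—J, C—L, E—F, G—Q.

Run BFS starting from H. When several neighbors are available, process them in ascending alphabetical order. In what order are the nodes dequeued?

H, C, F, J, P, G, I, L, N, Q, E, M, A, B, D, K, O

Visit H; enqueue C, F, J, P → queue [C, F, J, P]
Visit C; enqueue G, I, L, N, Q → queue [F, J, P, G, I, L, N, Q]
Visit F; enqueue E, M → queue [J, P, G, I, L, N, Q, E, M]
Visit J; enqueue A, B → queue [P, G, I, L, N, Q, E, M, A, B]
Visit P; enqueue D, K → queue [G, I, L, N, Q, E, M, A, B, D, K]
Visit G → queue [I, L, N, Q, E, M, A, B, D, K]
Visit I; enqueue O → queue [L, N, Q, E, M, A, B, D, K, O]
Visit L → queue [N, Q, E, M, A, B, D, K, O]
Visit N → queue [Q, E, M, A, B, D, K, O]
Visit Q → queue [E, M, A, B, D, K, O]
Visit E → queue [M, A, B, D, K, O]
Visit M → queue [A, B, D, K, O]
Visit A → queue [B, D, K, O]
Visit B → queue [D, K, O]
Visit D → queue [K, O]
Visit K → queue [O]
Visit O → queue []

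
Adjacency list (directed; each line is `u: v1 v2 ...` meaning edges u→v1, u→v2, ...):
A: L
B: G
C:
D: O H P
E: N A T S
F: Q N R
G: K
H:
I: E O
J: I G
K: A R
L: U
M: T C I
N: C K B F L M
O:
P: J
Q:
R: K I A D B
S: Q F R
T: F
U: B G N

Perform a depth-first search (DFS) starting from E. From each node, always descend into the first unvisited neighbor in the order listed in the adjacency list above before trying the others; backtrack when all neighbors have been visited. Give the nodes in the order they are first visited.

Visit E
E → N
N → C
N → K
K → A
A → L
L → U
U → B
B → G
K → R
R → I
I → O
R → D
D → H
D → P
P → J
N → F
F → Q
N → M
M → T
E → S

E N C K A L U B G R I O D H P J F Q M T S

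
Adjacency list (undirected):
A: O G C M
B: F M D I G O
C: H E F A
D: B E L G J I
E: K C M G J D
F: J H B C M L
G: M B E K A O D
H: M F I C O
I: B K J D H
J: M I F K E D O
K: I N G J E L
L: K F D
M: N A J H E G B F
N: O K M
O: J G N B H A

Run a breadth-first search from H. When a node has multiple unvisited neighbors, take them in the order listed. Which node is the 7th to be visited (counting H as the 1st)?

N

Visit H; enqueue M, F, I, C, O → queue [M, F, I, C, O]
Visit M; enqueue N, A, J, E, G, B → queue [F, I, C, O, N, A, J, E, G, B]
Visit F; enqueue L → queue [I, C, O, N, A, J, E, G, B, L]
Visit I; enqueue K, D → queue [C, O, N, A, J, E, G, B, L, K, D]
Visit C → queue [O, N, A, J, E, G, B, L, K, D]
Visit O → queue [N, A, J, E, G, B, L, K, D]
Visit N → queue [A, J, E, G, B, L, K, D]
Visit A → queue [J, E, G, B, L, K, D]
Visit J → queue [E, G, B, L, K, D]
Visit E → queue [G, B, L, K, D]
Visit G → queue [B, L, K, D]
Visit B → queue [L, K, D]
Visit L → queue [K, D]
Visit K → queue [D]
Visit D → queue []

Visit order: H, M, F, I, C, O, N, A, J, E, G, B, L, K, D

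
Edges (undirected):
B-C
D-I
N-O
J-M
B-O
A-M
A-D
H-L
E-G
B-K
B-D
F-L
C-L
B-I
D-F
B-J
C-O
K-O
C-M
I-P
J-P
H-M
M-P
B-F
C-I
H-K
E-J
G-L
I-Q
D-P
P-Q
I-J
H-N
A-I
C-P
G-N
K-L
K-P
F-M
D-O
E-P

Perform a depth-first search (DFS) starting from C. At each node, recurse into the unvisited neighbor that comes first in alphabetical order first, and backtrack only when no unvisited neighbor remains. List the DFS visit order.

C -> B -> D -> A -> I -> J -> E -> G -> L -> F -> M -> H -> K -> O -> N -> P -> Q

Visit C
C → B
B → D
D → A
A → I
I → J
J → E
E → G
G → L
L → F
F → M
M → H
H → K
K → O
O → N
K → P
P → Q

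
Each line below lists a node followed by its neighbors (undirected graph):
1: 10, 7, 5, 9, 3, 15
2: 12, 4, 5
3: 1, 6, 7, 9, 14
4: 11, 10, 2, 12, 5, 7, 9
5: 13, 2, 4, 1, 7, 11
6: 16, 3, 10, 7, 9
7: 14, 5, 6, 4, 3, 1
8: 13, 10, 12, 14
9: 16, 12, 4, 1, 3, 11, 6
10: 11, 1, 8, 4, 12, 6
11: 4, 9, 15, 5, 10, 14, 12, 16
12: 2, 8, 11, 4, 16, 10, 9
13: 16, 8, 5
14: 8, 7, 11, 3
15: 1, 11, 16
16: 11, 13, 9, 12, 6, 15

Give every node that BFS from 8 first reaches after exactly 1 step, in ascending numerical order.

10, 12, 13, 14

Level 0: 8
Level 1: 10, 12, 13, 14
Level 2: 1, 2, 3, 4, 5, 6, 7, 9, 11, 16
Level 3: 15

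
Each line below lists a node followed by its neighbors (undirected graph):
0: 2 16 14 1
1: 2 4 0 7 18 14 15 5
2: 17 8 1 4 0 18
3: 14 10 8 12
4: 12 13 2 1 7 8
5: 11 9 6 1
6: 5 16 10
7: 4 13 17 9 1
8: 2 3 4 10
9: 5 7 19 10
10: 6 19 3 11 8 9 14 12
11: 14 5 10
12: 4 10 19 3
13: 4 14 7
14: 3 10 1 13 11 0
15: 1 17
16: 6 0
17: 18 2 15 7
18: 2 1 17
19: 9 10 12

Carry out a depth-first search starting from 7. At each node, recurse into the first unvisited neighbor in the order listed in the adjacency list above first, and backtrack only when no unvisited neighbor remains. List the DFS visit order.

7, 4, 12, 10, 6, 5, 11, 14, 3, 8, 2, 17, 18, 1, 0, 16, 15, 13, 9, 19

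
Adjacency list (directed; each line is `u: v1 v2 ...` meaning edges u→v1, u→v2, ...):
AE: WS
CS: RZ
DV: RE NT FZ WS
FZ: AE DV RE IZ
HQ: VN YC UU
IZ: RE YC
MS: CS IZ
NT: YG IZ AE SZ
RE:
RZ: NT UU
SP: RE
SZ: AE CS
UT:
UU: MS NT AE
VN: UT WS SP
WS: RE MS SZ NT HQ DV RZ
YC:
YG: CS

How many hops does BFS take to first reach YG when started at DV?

2

Level 0: DV
Level 1: FZ, NT, RE, WS
Level 2: AE, HQ, IZ, MS, RZ, SZ, YG
Level 3: CS, UU, VN, YC
Level 4: SP, UT
YG first appears at level 2.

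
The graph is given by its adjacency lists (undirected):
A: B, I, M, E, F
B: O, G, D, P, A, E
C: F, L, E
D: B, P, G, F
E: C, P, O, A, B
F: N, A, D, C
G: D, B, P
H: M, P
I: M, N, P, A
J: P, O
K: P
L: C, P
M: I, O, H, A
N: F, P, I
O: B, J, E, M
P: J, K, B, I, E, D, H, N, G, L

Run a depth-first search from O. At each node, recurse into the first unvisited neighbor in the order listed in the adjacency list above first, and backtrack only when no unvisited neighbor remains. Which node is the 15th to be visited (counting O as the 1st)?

Visit O
O → B
B → G
G → D
D → P
P → J
P → K
P → I
I → M
M → H
M → A
A → E
E → C
C → F
F → N
C → L

Visit order: O, B, G, D, P, J, K, I, M, H, A, E, C, F, N, L

N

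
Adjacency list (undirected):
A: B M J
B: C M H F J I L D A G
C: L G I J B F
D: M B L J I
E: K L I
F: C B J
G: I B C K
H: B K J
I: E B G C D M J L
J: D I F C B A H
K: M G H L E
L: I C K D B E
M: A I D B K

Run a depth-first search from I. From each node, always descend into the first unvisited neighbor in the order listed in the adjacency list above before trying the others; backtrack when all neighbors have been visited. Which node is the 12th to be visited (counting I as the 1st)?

H

Visit I
I → E
E → K
K → M
M → A
A → B
B → C
C → L
L → D
D → J
J → F
J → H
C → G

Visit order: I, E, K, M, A, B, C, L, D, J, F, H, G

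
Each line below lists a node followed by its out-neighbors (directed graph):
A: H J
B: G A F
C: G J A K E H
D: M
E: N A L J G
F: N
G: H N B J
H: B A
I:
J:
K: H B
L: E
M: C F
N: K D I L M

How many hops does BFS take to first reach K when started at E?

2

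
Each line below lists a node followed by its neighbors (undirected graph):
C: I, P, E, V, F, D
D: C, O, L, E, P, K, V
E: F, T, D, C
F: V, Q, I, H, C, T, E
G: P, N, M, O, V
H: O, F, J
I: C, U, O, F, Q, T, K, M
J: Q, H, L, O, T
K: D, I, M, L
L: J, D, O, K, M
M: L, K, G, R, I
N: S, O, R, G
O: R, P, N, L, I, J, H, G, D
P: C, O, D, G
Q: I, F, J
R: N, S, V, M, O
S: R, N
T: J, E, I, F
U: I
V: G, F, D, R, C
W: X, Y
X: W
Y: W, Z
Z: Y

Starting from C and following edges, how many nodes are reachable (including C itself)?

BFS from C visits: C, I, P, E, V, F, D, U, O, Q, T, K, M, G, R, H, L, N, J, S
Reachable nodes: 20 of 24 total.

20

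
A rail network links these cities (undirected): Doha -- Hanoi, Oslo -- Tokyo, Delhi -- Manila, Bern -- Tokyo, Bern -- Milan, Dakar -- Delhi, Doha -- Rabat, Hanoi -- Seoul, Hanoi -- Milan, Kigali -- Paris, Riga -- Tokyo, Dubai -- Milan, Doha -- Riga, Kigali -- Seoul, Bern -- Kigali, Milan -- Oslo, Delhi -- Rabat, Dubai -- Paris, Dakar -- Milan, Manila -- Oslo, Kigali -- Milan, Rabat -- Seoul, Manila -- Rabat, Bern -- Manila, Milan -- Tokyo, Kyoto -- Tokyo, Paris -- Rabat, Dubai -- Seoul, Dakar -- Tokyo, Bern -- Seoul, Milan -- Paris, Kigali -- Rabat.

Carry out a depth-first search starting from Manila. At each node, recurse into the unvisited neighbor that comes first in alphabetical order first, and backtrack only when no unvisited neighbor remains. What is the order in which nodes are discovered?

Manila, Bern, Kigali, Milan, Dakar, Delhi, Rabat, Doha, Hanoi, Seoul, Dubai, Paris, Riga, Tokyo, Kyoto, Oslo

Visit Manila
Manila → Bern
Bern → Kigali
Kigali → Milan
Milan → Dakar
Dakar → Delhi
Delhi → Rabat
Rabat → Doha
Doha → Hanoi
Hanoi → Seoul
Seoul → Dubai
Dubai → Paris
Doha → Riga
Riga → Tokyo
Tokyo → Kyoto
Tokyo → Oslo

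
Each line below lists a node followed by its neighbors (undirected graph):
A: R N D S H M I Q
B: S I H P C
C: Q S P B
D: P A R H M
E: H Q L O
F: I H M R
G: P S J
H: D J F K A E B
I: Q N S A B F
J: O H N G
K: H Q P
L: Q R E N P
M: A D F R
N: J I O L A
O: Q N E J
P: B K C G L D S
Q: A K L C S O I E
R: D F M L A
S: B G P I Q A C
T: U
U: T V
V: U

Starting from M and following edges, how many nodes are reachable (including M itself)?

BFS from M visits: M, A, D, F, R, H, I, N, Q, S, P, L, B, E, J, K, O, C, G
Reachable nodes: 19 of 22 total.

19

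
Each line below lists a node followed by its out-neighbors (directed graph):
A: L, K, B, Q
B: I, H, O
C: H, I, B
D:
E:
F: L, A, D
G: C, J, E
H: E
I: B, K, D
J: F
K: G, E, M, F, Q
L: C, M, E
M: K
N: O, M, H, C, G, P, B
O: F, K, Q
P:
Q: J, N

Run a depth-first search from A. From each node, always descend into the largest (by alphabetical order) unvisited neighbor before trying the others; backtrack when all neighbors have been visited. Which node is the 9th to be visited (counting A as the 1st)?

J

Visit A
A → Q
Q → N
N → P
N → O
O → K
K → M
K → G
G → J
J → F
F → L
L → E
L → C
C → I
I → D
I → B
B → H

Visit order: A, Q, N, P, O, K, M, G, J, F, L, E, C, I, D, B, H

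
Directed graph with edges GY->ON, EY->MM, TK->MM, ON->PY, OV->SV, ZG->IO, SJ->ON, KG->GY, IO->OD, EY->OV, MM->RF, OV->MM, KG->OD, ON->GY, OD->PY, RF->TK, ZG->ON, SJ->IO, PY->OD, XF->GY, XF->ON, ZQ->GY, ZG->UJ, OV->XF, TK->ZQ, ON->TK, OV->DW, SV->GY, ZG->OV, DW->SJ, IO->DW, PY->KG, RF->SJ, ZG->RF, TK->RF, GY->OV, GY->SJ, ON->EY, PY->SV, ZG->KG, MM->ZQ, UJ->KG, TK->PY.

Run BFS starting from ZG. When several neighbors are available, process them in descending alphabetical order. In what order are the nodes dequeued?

ZG, UJ, RF, OV, ON, KG, IO, TK, SJ, XF, SV, MM, DW, PY, GY, EY, OD, ZQ

Visit ZG; enqueue UJ, RF, OV, ON, KG, IO → queue [UJ, RF, OV, ON, KG, IO]
Visit UJ → queue [RF, OV, ON, KG, IO]
Visit RF; enqueue TK, SJ → queue [OV, ON, KG, IO, TK, SJ]
Visit OV; enqueue XF, SV, MM, DW → queue [ON, KG, IO, TK, SJ, XF, SV, MM, DW]
Visit ON; enqueue PY, GY, EY → queue [KG, IO, TK, SJ, XF, SV, MM, DW, PY, GY, EY]
Visit KG; enqueue OD → queue [IO, TK, SJ, XF, SV, MM, DW, PY, GY, EY, OD]
Visit IO → queue [TK, SJ, XF, SV, MM, DW, PY, GY, EY, OD]
Visit TK; enqueue ZQ → queue [SJ, XF, SV, MM, DW, PY, GY, EY, OD, ZQ]
Visit SJ → queue [XF, SV, MM, DW, PY, GY, EY, OD, ZQ]
Visit XF → queue [SV, MM, DW, PY, GY, EY, OD, ZQ]
Visit SV → queue [MM, DW, PY, GY, EY, OD, ZQ]
Visit MM → queue [DW, PY, GY, EY, OD, ZQ]
Visit DW → queue [PY, GY, EY, OD, ZQ]
Visit PY → queue [GY, EY, OD, ZQ]
Visit GY → queue [EY, OD, ZQ]
Visit EY → queue [OD, ZQ]
Visit OD → queue [ZQ]
Visit ZQ → queue []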